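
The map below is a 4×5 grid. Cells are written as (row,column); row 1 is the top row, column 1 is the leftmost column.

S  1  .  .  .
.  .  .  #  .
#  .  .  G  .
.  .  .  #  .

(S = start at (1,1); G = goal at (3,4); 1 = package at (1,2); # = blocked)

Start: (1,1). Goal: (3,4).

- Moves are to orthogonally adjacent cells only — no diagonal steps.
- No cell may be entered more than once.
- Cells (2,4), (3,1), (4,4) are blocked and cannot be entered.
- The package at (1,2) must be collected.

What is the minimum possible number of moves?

Any route passes through (1,2) somewhere between (1,1) and (3,4). Summing Manhattan distances along the two legs ((1,1) → (1,2) → (3,4)) gives a lower bound of 1 + 4 = 5 moves.
A route of 5 moves achieves this: (1,1) → (1,2) → (2,2) → (3,2) → (3,3) → (3,4).
Since 5 matches the lower bound, it is optimal.

5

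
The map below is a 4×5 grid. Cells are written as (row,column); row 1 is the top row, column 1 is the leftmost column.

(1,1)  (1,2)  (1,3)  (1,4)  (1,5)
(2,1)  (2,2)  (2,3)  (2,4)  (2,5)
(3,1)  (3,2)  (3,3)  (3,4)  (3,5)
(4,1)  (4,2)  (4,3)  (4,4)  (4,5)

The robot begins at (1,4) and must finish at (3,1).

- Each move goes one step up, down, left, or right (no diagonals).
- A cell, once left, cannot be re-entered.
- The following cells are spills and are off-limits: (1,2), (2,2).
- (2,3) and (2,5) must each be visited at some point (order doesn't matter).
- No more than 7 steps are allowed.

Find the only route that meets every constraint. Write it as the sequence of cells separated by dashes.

Any route must reach (2,3) and (2,5) and still end at (3,1) within 7 moves, so the order of the required stops is forced.
Route from (1,4): right to (1,5), down to (2,5), 2× left (reaching (2,3)), down to (3,3), 2× left (reaching (3,1)) — 7 moves in all.
Check: all required cells visited; 7 ≤ 7 moves.

(1,4) - (1,5) - (2,5) - (2,4) - (2,3) - (3,3) - (3,2) - (3,1)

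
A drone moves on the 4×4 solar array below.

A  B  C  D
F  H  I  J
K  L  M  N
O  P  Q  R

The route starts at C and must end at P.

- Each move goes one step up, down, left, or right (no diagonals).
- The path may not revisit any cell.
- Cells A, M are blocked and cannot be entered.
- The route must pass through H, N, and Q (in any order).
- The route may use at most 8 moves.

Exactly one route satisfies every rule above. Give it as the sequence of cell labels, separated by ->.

The 8-move cap with required stops at H, N, Q leaves no slack for detours.
Route from C: left to B, down to H, 2× right (reaching J), 2× down (reaching R), 2× left (reaching P) — 8 moves in all.
Check: all required cells visited; 8 ≤ 8 moves.

C -> B -> H -> I -> J -> N -> R -> Q -> P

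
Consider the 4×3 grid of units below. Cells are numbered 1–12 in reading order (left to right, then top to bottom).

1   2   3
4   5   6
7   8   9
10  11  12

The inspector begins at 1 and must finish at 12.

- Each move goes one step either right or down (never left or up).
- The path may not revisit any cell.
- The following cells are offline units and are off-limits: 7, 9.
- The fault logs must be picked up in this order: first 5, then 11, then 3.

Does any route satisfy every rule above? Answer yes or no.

3 lies above 11, so going from 11 to 3 would need an upward move — but moves only go right/down, so 11 cannot be visited before 3.

no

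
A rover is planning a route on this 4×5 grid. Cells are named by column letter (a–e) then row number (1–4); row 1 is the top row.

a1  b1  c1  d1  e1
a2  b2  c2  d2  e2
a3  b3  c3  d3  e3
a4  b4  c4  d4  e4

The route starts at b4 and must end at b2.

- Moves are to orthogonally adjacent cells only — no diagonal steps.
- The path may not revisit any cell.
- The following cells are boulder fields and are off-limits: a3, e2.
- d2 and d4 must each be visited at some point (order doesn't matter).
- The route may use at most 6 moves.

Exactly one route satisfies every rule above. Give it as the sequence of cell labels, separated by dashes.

b4 - c4 - d4 - d3 - d2 - c2 - b2

The 6-move cap with required stops at d2, d4 leaves no slack for detours.
Route from b4: 2× right (reaching d4), 2× up (reaching d2), 2× left (reaching b2) — 6 moves in all.
Check: all required cells visited; 6 ≤ 6 moves.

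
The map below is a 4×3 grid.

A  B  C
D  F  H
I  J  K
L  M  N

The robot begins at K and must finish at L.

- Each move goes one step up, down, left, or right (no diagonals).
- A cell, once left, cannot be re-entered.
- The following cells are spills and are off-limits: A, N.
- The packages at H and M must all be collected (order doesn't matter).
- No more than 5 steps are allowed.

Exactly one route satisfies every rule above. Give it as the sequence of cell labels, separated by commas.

Any route must reach H and M and still end at L within 5 moves, so the order of the required stops is forced.
Route from K: up to H, left to F, 2× down (reaching M), left to L — 5 moves in all.
Check: all required cells visited; 5 ≤ 5 moves.

K, H, F, J, M, L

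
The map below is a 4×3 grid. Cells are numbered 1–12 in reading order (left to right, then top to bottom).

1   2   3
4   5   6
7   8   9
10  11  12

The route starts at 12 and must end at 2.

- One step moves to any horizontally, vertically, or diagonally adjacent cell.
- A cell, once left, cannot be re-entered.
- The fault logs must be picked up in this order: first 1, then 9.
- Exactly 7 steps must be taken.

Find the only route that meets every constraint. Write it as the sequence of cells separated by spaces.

The waypoints must appear in the order 1, 9, with no cell reused.
Route from 12: 2× up-left (reaching 4), up to 1, 2× down-right (reaching 9), up to 6, up-left to 2 — 7 moves in all.
Check: order respected (1 at step 3, 9 at step 5); 7 moves as required.

12 8 4 1 5 9 6 2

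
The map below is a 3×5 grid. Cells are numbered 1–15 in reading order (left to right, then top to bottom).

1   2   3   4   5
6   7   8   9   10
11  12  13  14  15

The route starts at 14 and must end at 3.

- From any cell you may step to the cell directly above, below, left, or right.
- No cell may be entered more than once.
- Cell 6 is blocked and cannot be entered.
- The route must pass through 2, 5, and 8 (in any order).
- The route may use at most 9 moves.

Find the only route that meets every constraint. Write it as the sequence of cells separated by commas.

14, 15, 10, 5, 4, 9, 8, 7, 2, 3

Any route must reach 2, 5, and 8 and still end at 3 within 9 moves, so the order of the required stops is forced.
Route from 14: right to 15, 2× up (reaching 5), left to 4, down to 9, 2× left (reaching 7), up to 2, right to 3 — 9 moves in all.
Check: all required cells visited; 9 ≤ 9 moves.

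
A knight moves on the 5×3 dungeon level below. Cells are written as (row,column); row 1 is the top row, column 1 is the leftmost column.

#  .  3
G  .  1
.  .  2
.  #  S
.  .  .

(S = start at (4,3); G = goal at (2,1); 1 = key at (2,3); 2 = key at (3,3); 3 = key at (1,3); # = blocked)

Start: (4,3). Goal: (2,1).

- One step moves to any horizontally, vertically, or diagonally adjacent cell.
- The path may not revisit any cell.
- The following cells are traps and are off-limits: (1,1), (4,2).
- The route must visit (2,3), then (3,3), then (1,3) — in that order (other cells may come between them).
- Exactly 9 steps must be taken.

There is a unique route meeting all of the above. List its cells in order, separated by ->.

(4,3) -> (5,2) -> (4,1) -> (3,2) -> (2,3) -> (3,3) -> (2,2) -> (1,3) -> (1,2) -> (2,1)

The waypoints must appear in the order (2,3), (3,3), (1,3), with no cell reused.
Route from (4,3): down-left 1 to (5,2), up-left 1 to (4,1), up-right 2 to (2,3), down 1 to (3,3), up-left 1 to (2,2), up-right 1 to (1,3), left 1 to (1,2), down-left 1 to (2,1) — 9 moves in all.
Check: order respected (1 at step 4, 2 at step 5, 3 at step 7); 9 moves as required.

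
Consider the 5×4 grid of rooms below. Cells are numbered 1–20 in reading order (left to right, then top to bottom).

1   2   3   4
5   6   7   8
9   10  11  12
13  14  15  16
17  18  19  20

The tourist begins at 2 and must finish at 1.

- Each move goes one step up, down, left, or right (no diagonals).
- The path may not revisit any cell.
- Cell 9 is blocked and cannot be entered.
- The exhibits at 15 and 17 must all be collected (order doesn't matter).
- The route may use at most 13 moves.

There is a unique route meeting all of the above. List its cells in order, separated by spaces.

2 3 7 11 15 19 18 17 13 14 10 6 5 1

The budget equals the shortest possible length, so every move has to be on a shortest route through the required cells.
Route from 2: right to 3, 4× down (reaching 19), 2× left (reaching 17), up to 13, right to 14, 2× up (reaching 6), left to 5, up to 1 — 13 moves in all.
Check: all required cells visited; 13 ≤ 13 moves.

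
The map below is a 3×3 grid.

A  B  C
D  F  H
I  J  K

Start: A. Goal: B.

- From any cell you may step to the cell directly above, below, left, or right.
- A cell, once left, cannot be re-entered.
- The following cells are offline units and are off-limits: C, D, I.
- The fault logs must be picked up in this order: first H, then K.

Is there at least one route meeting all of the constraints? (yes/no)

Every way from A to H runs through B — but B is where the route must end, so it would be entered once on the way to H and again at the finish.

no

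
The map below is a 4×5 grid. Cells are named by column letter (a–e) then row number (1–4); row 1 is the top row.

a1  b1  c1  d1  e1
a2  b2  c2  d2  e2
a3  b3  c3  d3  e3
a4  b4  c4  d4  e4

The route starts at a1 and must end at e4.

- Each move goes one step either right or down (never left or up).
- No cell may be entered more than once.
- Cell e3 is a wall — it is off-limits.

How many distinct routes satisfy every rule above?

A right/down-only route from a1 to e4 makes exactly 3 down-moves and 4 right-moves in some order.
With no other constraints that would be C(7,3) = 35 routes.
Subtract routes through each blocked cell (inclusion–exclusion for overlaps): − through e3: 15 → 20.
That gives 20 routes.

20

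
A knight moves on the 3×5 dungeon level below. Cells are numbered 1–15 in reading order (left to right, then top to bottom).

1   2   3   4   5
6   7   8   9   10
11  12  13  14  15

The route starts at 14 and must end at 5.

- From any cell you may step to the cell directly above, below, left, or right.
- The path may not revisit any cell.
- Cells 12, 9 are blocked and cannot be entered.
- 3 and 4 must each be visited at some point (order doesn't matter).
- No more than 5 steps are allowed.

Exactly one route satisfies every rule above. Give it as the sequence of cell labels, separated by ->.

The budget equals the shortest possible length, so every move has to be on a shortest route through the required cells.
Route from 14: left to 13, 2× up (reaching 3), 2× right (reaching 5) — 5 moves in all.
Check: all required cells visited; 5 ≤ 5 moves.

14 -> 13 -> 8 -> 3 -> 4 -> 5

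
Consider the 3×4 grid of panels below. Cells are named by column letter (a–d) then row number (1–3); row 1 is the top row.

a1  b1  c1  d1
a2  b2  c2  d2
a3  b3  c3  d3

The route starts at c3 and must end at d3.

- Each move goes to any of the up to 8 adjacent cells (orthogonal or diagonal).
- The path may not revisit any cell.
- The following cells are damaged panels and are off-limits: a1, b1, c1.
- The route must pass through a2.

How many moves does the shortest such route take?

Any route passes through a2 somewhere between c3 and d3. Summing Chebyshev distances along the two legs (c3 → a2 → d3) gives a lower bound of 2 + 3 = 5 moves.
A route of 5 moves achieves this: c3 → b2 → a2 → b3 → c2 → d3.
Since 5 matches the lower bound, it is optimal.

5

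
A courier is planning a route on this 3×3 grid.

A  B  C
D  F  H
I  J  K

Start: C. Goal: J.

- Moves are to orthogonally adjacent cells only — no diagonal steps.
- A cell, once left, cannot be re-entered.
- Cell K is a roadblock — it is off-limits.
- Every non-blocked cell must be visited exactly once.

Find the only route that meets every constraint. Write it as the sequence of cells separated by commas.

C, H, F, B, A, D, I, J

Need to visit all 8 open cells exactly once, starting at C and ending at J.
Route from C: down to H, left to F, up to B, left to A, 2× down (reaching I), right to J — 7 moves in all.
Check: all 8 open cells covered.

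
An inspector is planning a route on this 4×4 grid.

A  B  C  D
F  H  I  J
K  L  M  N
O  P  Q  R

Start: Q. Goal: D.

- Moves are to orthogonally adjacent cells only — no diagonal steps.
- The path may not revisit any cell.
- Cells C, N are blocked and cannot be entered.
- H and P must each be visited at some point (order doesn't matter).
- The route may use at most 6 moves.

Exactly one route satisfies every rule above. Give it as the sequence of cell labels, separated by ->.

Q -> P -> L -> H -> I -> J -> D

The budget equals the shortest possible length, so every move has to be on a shortest route through the required cells.
Route from Q: left to P, 2× up (reaching H), 2× right (reaching J), up to D — 6 moves in all.
Check: all required cells visited; 6 ≤ 6 moves.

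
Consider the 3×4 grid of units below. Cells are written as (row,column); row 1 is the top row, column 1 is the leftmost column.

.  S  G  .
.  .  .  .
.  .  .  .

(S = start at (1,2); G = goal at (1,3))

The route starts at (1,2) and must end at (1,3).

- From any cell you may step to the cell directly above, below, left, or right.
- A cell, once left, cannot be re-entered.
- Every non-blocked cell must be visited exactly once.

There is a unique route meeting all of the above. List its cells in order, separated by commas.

(1,2), (1,1), (2,1), (3,1), (3,2), (2,2), (2,3), (3,3), (3,4), (2,4), (1,4), (1,3)

Need to visit all 12 open cells exactly once, starting at (1,2) and ending at (1,3).
Cell (3,1) has only two open neighbours ((2,1) and (3,2)), so the path must pass straight through it: one of those is the cell it's entered from and the other is where it exits.
Route from (1,2): left 1 to (1,1), down 2 to (3,1), right 1 to (3,2), up 1 to (2,2), right 1 to (2,3), down 1 to (3,3), right 1 to (3,4), up 2 to (1,4), left 1 to (1,3) — 11 moves in all.
Check: all 12 open cells covered.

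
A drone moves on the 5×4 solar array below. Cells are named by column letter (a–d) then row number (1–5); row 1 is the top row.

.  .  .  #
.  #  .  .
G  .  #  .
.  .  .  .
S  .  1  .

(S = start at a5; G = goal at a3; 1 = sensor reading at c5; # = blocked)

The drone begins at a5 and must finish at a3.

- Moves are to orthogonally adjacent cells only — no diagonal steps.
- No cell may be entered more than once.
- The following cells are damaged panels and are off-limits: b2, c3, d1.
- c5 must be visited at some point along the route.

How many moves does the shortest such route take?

6

Any route passes through c5 somewhere between a5 and a3. Summing Manhattan distances along the two legs (a5 → c5 → a3) gives a lower bound of 2 + 4 = 6 moves.
A route of 6 moves achieves this: a5 → b5 → c5 → c4 → b4 → b3 → a3.
Since 6 matches the lower bound, it is optimal.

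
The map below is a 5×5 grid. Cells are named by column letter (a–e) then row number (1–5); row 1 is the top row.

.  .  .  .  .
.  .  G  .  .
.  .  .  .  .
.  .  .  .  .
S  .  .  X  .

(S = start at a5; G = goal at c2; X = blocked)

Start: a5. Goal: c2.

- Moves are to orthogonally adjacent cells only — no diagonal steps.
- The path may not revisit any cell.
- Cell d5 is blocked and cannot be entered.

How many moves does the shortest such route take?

The Manhattan distance from a5 to c2 is |5−2| + |1−3| = 5, so at least 5 moves are needed.
A route of 5 moves achieves this: a5 → a4 → a3 → a2 → b2 → c2.
Since 5 matches the lower bound, it is optimal.

5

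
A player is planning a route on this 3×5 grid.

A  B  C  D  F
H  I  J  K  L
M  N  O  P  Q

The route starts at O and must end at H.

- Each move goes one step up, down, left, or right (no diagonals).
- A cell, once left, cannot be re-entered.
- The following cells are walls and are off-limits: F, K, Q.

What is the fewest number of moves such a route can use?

The Manhattan distance from O to H is |3−2| + |3−1| = 3, so at least 3 moves are needed.
A route of 3 moves achieves this: O → J → I → H.
Since 3 matches the lower bound, it is optimal.

3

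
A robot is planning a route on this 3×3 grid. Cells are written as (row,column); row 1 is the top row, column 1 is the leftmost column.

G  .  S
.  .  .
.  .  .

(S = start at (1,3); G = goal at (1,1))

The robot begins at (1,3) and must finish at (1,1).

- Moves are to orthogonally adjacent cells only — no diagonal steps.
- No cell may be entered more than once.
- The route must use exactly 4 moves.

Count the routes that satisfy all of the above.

3

Need simple routes of exactly 4 moves from (1,3) to (1,1) (Manhattan distance 2, so 1 moves are spent on a detour and 1 undoing it).
Enumerating: (1,3) (2,3) (2,2) (1,2) (1,1) | (1,3) (2,3) (2,2) (2,1) (1,1) | (1,3) (1,2) (2,2) (2,1) (1,1).
That gives 3 routes.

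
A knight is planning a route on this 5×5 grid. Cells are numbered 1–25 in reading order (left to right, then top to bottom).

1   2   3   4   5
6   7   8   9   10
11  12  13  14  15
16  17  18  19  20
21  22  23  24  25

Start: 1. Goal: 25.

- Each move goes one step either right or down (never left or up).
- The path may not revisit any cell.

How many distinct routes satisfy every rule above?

A right/down-only route from 1 to 25 makes exactly 4 down-moves and 4 right-moves in some order.
With no other constraints that would be C(8,4) = 70 routes.
That gives 70 routes.

70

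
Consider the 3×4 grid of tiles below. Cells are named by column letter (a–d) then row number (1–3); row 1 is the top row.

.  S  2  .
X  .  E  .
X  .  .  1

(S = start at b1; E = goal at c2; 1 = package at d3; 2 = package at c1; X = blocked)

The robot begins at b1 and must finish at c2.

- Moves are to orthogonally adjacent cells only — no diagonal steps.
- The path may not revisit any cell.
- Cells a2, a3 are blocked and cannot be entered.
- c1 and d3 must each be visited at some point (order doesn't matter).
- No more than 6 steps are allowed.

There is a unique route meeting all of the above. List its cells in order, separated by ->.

Any route must reach c1 and d3 and still end at c2 within 6 moves, so the order of the required stops is forced.
Route from b1: 2× right (reaching d1), 2× down (reaching d3), left to c3, up to c2 — 6 moves in all.
Check: all required cells visited; 6 ≤ 6 moves.

b1 -> c1 -> d1 -> d2 -> d3 -> c3 -> c2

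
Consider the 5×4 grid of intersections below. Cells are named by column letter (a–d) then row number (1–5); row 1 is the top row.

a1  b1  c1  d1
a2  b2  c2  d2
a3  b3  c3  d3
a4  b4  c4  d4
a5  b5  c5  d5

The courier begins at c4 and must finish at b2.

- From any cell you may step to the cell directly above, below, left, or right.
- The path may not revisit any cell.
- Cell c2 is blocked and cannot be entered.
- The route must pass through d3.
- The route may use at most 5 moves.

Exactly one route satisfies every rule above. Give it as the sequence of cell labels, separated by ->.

Any route must reach d3 and still end at b2 within 5 moves, so the order of the required stops is forced.
Route from c4: right 1 to d4, up 1 to d3, left 2 to b3, up 1 to b2 — 5 moves in all.
Check: all required cells visited; 5 ≤ 5 moves.

c4 -> d4 -> d3 -> c3 -> b3 -> b2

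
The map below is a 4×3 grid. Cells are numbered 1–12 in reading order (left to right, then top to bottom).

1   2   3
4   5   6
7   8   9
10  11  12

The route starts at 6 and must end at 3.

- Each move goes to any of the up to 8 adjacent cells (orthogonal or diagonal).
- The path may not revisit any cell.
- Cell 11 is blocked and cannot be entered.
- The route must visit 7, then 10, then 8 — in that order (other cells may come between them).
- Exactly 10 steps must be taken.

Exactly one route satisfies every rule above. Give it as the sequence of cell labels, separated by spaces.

The waypoints must appear in the order 7, 10, 8, with no cell reused.
Route from 6: up-left to 2, left to 1, 3× down (reaching 10), up-right to 8, down-right to 12, up to 9, up-left to 5, up-right to 3 — 10 moves in all.
Check: order respected (7 at step 4, 10 at step 5, 8 at step 6); 10 moves as required.

6 2 1 4 7 10 8 12 9 5 3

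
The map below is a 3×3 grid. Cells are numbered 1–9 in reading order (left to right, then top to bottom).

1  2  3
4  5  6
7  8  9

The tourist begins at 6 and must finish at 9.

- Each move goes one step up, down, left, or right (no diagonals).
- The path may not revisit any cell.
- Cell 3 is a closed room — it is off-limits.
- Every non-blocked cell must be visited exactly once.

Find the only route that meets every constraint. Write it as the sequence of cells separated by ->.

Need to visit all 8 open cells exactly once, starting at 6 and ending at 9.
Cell 7 has only two open neighbours (4 and 8), so the path must pass straight through it: one of those is the cell it's entered from and the other is where it exits.
Route from 6: left to 5, up to 2, left to 1, 2× down (reaching 7), 2× right (reaching 9) — 7 moves in all.
Check: all 8 open cells covered.

6 -> 5 -> 2 -> 1 -> 4 -> 7 -> 8 -> 9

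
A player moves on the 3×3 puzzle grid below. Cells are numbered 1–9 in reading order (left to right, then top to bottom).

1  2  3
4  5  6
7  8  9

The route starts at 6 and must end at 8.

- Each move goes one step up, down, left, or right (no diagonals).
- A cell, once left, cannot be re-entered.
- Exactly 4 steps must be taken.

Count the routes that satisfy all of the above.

Need simple routes of exactly 4 moves from 6 to 8 (Manhattan distance 2, so 1 moves are spent on a detour and 1 undoing it).
Enumerating: 6 3 2 5 8 | 6 5 4 7 8.
That gives 2 routes.

2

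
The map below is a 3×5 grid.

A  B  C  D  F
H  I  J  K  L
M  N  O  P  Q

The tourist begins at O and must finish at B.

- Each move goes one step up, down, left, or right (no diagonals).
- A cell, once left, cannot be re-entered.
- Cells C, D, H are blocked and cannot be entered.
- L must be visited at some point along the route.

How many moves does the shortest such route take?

7

Any route passes through L somewhere between O and B. Summing Manhattan distances along the two legs (O → L → B) gives a lower bound of 3 + 4 = 7 moves.
A route of 7 moves achieves this: O → P → Q → L → K → J → I → B.
Since 7 matches the lower bound, it is optimal.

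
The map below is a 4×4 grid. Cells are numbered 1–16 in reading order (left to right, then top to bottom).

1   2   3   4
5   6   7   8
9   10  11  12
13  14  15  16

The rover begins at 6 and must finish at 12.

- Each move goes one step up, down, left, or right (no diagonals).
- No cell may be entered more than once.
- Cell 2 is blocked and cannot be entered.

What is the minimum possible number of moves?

The Manhattan distance from 6 to 12 is |2−3| + |2−4| = 3, so at least 3 moves are needed.
A route of 3 moves achieves this: 6 → 10 → 11 → 12.
Since 3 matches the lower bound, it is optimal.

3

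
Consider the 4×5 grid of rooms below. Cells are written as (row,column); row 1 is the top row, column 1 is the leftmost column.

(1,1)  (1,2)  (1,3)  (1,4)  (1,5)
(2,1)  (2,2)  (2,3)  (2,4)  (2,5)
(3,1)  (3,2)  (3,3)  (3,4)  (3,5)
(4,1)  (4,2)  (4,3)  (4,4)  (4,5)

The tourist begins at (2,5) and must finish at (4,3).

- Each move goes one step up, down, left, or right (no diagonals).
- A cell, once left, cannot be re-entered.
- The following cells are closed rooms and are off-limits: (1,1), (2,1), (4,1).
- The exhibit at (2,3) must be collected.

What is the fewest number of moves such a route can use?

Any route passes through (2,3) somewhere between (2,5) and (4,3). Summing Manhattan distances along the two legs ((2,5) → (2,3) → (4,3)) gives a lower bound of 2 + 2 = 4 moves.
A route of 4 moves achieves this: (2,5) → (2,4) → (2,3) → (3,3) → (4,3).
Since 4 matches the lower bound, it is optimal.

4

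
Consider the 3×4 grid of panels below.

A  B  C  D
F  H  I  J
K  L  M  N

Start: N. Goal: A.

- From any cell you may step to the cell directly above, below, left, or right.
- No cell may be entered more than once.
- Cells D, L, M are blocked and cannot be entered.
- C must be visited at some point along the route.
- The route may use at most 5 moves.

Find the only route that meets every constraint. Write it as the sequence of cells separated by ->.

Any route must reach C and still end at A within 5 moves, so the order of the required stops is forced.
Route from N: up 1 to J, left 1 to I, up 1 to C, left 2 to A — 5 moves in all.
Check: all required cells visited; 5 ≤ 5 moves.

N -> J -> I -> C -> B -> A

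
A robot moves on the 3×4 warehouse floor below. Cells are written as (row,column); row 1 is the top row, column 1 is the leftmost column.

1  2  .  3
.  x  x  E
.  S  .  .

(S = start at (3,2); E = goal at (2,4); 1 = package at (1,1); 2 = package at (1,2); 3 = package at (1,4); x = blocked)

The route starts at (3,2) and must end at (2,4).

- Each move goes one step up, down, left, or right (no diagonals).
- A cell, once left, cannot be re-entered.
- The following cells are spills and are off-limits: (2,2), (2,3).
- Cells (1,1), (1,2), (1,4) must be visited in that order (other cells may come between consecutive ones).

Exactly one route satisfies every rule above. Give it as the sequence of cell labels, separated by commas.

The waypoints must appear in the order (1,1), (1,2), (1,4), with no cell reused.
Route from (3,2): left to (3,1), 2× up (reaching (1,1)), 3× right (reaching (1,4)), down to (2,4) — 7 moves in all.
Check: order respected (1 at step 3, 2 at step 4, 3 at step 6).

(3,2), (3,1), (2,1), (1,1), (1,2), (1,3), (1,4), (2,4)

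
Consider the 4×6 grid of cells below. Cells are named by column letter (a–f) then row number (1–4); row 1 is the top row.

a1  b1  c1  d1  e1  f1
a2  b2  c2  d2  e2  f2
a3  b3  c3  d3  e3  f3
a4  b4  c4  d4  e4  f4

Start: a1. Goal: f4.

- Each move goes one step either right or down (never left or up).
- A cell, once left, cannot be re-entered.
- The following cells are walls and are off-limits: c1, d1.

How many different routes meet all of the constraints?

A right/down-only route from a1 to f4 makes exactly 3 down-moves and 5 right-moves in some order.
With no other constraints that would be C(8,3) = 56 routes.
Subtract routes through each blocked cell (inclusion–exclusion for overlaps): − through c1: 20 − through d1: 10 + through c1&d1: 10 → 36.
That gives 36 routes.

36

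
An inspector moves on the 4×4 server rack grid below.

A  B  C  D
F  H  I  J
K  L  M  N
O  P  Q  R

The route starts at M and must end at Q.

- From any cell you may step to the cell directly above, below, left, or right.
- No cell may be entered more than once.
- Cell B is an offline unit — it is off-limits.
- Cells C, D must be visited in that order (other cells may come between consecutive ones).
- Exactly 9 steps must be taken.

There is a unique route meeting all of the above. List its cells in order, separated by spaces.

The waypoints must appear in the order C, D, with no cell reused.
Route from M: left 1 to L, up 1 to H, right 1 to I, up 1 to C, right 1 to D, down 3 to R, left 1 to Q — 9 moves in all.
Check: order respected (C at step 4, D at step 5); 9 moves as required.

M L H I C D J N R Q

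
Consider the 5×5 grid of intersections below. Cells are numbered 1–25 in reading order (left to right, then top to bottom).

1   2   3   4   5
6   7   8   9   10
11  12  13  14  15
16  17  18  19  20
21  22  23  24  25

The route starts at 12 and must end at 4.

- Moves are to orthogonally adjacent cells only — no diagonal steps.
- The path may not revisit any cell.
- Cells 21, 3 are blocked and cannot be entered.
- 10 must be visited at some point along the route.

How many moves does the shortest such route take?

6

Any route passes through 10 somewhere between 12 and 4. Summing Manhattan distances along the two legs (12 → 10 → 4) gives a lower bound of 4 + 2 = 6 moves.
A route of 6 moves achieves this: 12 → 7 → 8 → 9 → 10 → 5 → 4.
Since 6 matches the lower bound, it is optimal.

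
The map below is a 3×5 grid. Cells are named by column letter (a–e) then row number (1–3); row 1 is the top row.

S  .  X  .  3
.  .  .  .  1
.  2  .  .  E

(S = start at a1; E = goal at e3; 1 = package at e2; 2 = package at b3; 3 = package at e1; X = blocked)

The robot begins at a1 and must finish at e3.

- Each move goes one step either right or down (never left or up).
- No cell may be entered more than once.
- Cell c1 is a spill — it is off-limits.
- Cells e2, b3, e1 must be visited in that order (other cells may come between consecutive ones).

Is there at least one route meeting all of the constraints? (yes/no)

no

b3 lies to the left of e2, so going from e2 to b3 would need a leftward move — but moves only go right/down, so e2 cannot be visited before b3.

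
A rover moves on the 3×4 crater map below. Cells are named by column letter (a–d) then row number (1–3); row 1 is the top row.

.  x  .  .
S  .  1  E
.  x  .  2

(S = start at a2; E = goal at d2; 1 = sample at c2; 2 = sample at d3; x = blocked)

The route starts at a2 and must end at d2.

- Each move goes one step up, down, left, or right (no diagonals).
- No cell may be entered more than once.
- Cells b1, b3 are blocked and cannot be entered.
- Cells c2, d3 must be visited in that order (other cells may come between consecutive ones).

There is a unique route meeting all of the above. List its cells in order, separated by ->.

a2 -> b2 -> c2 -> c3 -> d3 -> d2

The waypoints must appear in the order c2, d3, with no cell reused.
Route from a2: 2× right (reaching c2), down to c3, right to d3, up to d2 — 5 moves in all.
Check: order respected (1 at step 2, 2 at step 4).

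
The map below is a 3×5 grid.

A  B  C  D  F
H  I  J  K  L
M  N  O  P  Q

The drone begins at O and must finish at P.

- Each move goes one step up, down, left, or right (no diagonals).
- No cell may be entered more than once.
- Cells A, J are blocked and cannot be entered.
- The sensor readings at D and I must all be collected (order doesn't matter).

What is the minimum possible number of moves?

Any route passes through D and I in some order between O and P. Summing Manhattan distances along each leg and taking the cheapest ordering (O → I → D → P) gives a lower bound of 2 + 3 + 2 = 7 moves.
A route of 7 moves achieves this: O → N → I → B → C → D → K → P.
Since 7 matches the lower bound, it is optimal.

7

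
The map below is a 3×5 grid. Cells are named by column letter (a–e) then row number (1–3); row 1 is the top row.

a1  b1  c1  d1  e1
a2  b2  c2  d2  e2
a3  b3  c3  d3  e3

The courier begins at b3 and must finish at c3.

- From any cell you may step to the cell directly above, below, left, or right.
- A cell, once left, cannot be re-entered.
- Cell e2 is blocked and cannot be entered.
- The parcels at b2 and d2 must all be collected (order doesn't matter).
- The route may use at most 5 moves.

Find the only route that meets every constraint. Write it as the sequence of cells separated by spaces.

Any route must reach b2 and d2 and still end at c3 within 5 moves, so the order of the required stops is forced.
Route from b3: up 1 to b2, right 2 to d2, down 1 to d3, left 1 to c3 — 5 moves in all.
Check: all required cells visited; 5 ≤ 5 moves.

b3 b2 c2 d2 d3 c3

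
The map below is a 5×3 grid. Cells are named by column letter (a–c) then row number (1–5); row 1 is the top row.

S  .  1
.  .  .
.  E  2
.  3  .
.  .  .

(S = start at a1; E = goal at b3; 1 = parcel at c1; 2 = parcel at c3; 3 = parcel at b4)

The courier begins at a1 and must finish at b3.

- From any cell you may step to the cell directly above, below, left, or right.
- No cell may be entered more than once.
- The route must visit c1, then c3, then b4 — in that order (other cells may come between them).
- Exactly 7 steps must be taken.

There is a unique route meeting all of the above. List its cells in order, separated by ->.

a1 -> b1 -> c1 -> c2 -> c3 -> c4 -> b4 -> b3

The waypoints must appear in the order c1, c3, b4, with no cell reused.
Route from a1: 2× right (reaching c1), 3× down (reaching c4), left to b4, up to b3 — 7 moves in all.
Check: order respected (1 at step 2, 2 at step 4, 3 at step 6); 7 moves as required.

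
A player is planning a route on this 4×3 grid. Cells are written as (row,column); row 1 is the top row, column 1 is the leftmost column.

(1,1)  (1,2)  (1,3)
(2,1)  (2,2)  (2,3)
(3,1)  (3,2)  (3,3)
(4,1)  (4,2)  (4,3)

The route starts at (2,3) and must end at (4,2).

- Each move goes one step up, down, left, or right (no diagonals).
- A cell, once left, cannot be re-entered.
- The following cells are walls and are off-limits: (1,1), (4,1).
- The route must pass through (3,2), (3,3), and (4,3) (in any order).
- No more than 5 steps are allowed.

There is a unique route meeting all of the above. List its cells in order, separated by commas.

(2,3), (2,2), (3,2), (3,3), (4,3), (4,2)

The 5-move cap with required stops at (3,2), (3,3), (4,3) leaves no slack for detours.
Route from (2,3): left 1 to (2,2), down 1 to (3,2), right 1 to (3,3), down 1 to (4,3), left 1 to (4,2) — 5 moves in all.
Check: all required cells visited; 5 ≤ 5 moves.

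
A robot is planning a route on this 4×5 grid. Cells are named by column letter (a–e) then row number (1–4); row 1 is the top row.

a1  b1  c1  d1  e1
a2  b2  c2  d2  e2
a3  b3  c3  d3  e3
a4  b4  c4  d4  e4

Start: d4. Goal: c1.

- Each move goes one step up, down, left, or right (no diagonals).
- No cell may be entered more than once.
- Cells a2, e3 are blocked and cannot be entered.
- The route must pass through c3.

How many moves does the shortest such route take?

Any route passes through c3 somewhere between d4 and c1. Summing Manhattan distances along the two legs (d4 → c3 → c1) gives a lower bound of 2 + 2 = 4 moves.
A route of 4 moves achieves this: d4 → d3 → c3 → c2 → c1.
Since 4 matches the lower bound, it is optimal.

4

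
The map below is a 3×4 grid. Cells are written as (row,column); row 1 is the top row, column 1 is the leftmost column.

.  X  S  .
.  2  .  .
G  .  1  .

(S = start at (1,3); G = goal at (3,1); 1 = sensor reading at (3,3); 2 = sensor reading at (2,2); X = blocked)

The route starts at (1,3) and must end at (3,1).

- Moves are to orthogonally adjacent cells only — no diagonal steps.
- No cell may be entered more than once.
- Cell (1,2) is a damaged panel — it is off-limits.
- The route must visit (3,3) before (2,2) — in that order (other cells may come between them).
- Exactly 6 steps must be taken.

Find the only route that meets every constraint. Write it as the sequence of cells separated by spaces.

(1,3) (2,3) (3,3) (3,2) (2,2) (2,1) (3,1)

The waypoints must appear in the order (3,3), (2,2), with no cell reused.
Route from (1,3): down 2 to (3,3), left 1 to (3,2), up 1 to (2,2), left 1 to (2,1), down 1 to (3,1) — 6 moves in all.
Check: order respected (1 at step 2, 2 at step 4); 6 moves as required.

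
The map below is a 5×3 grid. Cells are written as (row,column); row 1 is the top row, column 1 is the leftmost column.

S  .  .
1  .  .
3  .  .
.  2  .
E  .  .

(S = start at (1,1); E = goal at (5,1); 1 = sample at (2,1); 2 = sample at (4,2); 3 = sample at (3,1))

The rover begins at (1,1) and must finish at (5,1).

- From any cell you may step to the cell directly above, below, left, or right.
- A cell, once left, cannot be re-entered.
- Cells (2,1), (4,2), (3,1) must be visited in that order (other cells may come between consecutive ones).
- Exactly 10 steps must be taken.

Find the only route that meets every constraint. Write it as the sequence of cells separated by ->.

The waypoints must appear in the order (2,1), (4,2), (3,1), with no cell reused.
Route from (1,1): down to (2,1), 2× right (reaching (2,3)), 2× down (reaching (4,3)), left to (4,2), up to (3,2), left to (3,1), 2× down (reaching (5,1)) — 10 moves in all.
Check: order respected (1 at step 1, 2 at step 6, 3 at step 8); 10 moves as required.

(1,1) -> (2,1) -> (2,2) -> (2,3) -> (3,3) -> (4,3) -> (4,2) -> (3,2) -> (3,1) -> (4,1) -> (5,1)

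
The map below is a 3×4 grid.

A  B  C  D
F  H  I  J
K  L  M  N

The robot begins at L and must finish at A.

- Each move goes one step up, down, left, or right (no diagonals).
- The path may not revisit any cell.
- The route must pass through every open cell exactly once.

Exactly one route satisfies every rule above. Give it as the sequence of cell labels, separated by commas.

L, K, F, H, I, M, N, J, D, C, B, A

Need to visit all 12 open cells exactly once, starting at L and ending at A.
Cell K has only two open neighbours (F and L), so the path must pass straight through it: one of those is the cell it's entered from and the other is where it exits.
Route from L: left 1 to K, up 1 to F, right 2 to I, down 1 to M, right 1 to N, up 2 to D, left 3 to A — 11 moves in all.
Check: all 12 open cells covered.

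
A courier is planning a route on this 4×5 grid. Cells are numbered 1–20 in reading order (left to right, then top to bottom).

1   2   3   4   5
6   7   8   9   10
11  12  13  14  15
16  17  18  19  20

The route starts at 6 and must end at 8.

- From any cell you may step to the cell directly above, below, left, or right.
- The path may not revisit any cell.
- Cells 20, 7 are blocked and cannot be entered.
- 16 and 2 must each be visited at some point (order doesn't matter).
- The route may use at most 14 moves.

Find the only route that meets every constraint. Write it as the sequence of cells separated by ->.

6 -> 1 -> 2 -> 3 -> 4 -> 9 -> 14 -> 19 -> 18 -> 17 -> 16 -> 11 -> 12 -> 13 -> 8

The 14-move cap with required stops at 16, 2 leaves no slack for detours.
Route from 6: up to 1, 3× right (reaching 4), 3× down (reaching 19), 3× left (reaching 16), up to 11, 2× right (reaching 13), up to 8 — 14 moves in all.
Check: all required cells visited; 14 ≤ 14 moves.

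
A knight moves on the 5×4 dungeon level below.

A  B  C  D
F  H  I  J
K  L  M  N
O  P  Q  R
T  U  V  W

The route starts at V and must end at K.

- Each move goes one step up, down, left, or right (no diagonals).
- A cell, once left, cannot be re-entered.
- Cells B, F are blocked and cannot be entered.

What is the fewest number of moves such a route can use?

The Manhattan distance from V to K is |5−3| + |3−1| = 4, so at least 4 moves are needed.
A route of 4 moves achieves this: V → Q → M → L → K.
Since 4 matches the lower bound, it is optimal.

4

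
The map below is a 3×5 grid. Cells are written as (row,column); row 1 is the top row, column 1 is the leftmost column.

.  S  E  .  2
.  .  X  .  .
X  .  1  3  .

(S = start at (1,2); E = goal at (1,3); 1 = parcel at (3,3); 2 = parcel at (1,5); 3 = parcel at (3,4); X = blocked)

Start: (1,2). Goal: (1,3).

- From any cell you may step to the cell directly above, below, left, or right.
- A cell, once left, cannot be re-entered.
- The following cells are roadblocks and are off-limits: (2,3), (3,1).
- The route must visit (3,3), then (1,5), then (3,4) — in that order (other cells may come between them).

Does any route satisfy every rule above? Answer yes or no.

no

Ignoring the required order, 4 revisit-free routes from (1,2) to (1,3) pass through all of (3,3), (1,5), and (3,4); the waypoint orders that occur are (3,3) → (3,4) → (1,5) (4) — never (3,3) → (1,5) → (3,4).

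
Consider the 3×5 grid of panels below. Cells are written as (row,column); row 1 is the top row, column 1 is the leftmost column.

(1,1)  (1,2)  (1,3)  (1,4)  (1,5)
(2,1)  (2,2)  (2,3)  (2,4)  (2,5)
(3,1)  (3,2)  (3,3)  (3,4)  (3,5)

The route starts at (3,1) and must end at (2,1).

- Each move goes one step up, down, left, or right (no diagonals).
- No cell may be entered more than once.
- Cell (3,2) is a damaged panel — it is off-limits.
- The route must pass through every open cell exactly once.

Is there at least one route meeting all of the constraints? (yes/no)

no

Colour the cells like a checkerboard: each orthogonal step flips colour, so a Hamiltonian route alternates colours. Here there are 8 cells of one colour and 6 of the other, with start on the opposite colour to the goal — the counts and endpoints can't be arranged into an alternating sequence of length 14, so no Hamiltonian route exists.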